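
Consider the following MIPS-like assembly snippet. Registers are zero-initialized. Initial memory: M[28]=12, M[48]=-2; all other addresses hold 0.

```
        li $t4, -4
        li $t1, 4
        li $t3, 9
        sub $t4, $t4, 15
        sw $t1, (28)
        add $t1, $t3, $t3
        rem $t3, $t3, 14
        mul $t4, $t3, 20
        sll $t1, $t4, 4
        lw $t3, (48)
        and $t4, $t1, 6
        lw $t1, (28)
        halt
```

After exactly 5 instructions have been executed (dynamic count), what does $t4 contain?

$t4=-4
$t1=4
$t3=9
$t4=(-4)-15=-19
sw $t1, (28) → M[28]=4
After step 5: $t4 = -19.

-19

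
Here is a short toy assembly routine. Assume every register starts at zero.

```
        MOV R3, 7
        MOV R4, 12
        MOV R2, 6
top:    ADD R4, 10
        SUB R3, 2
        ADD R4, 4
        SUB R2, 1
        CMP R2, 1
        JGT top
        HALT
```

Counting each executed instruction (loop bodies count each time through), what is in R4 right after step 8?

R3=7
R4=12
R2=6
R4=12+10=22
R3=7-2=5
R4=22+4=26
R2=6-1=5
CMP R2, 1  (cmp 5,1)
After step 8: R4 = 26.

26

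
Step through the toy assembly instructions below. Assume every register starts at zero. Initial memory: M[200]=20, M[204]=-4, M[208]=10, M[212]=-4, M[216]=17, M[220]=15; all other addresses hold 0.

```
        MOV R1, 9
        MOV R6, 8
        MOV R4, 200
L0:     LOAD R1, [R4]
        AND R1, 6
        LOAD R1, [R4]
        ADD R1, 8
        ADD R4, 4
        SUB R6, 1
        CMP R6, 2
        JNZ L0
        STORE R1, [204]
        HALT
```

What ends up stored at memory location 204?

MOV R1, 9 → R1=9
MOV R6, 8 → R6=8
MOV R4, 200 → R4=200
LOAD R1, [R4] → R1=M[200]=20
AND R1, 6 → R1=20&6=4
LOAD R1, [R4] → R1=M[200]=20
ADD R1, 8 → R1=20+8=28
ADD R4, 4 → R4=200+4=204
SUB R6, 1 → R6=8-1=7
CMP R6, 2  (cmp 7,2)
JNZ L0: taken
LOAD R1, [R4] → R1=M[204]=-4
AND R1, 6 → R1=(-4)&6=4
LOAD R1, [R4] → R1=M[204]=-4
ADD R1, 8 → R1=(-4)+8=4
ADD R4, 4 → R4=204+4=208
SUB R6, 1 → R6=7-1=6
CMP R6, 2  (cmp 6,2)
JNZ L0: taken
LOAD R1, [R4] → R1=M[208]=10
AND R1, 6 → R1=10&6=2
LOAD R1, [R4] → R1=M[208]=10
ADD R1, 8 → R1=10+8=18
ADD R4, 4 → R4=208+4=212
SUB R6, 1 → R6=6-1=5
CMP R6, 2  (cmp 5,2)
JNZ L0: taken
LOAD R1, [R4] → R1=M[212]=-4
AND R1, 6 → R1=(-4)&6=4
LOAD R1, [R4] → R1=M[212]=-4
ADD R1, 8 → R1=(-4)+8=4
ADD R4, 4 → R4=212+4=216
SUB R6, 1 → R6=5-1=4
CMP R6, 2  (cmp 4,2)
JNZ L0: taken
LOAD R1, [R4] → R1=M[216]=17
AND R1, 6 → R1=17&6=0
LOAD R1, [R4] → R1=M[216]=17
ADD R1, 8 → R1=17+8=25
ADD R4, 4 → R4=216+4=220
SUB R6, 1 → R6=4-1=3
CMP R6, 2  (cmp 3,2)
JNZ L0: taken
LOAD R1, [R4] → R1=M[220]=15
AND R1, 6 → R1=15&6=6
LOAD R1, [R4] → R1=M[220]=15
ADD R1, 8 → R1=15+8=23
ADD R4, 4 → R4=220+4=224
SUB R6, 1 → R6=3-1=2
CMP R6, 2  (cmp 2,2)
JNZ L0: not taken
STORE R1, [204] → M[204]=23
halt.

23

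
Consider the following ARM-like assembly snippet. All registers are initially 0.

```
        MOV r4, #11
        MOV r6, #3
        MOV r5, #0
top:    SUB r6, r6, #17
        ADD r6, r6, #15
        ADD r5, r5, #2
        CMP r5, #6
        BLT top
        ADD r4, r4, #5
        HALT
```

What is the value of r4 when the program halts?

16

after MOV r4, #11: r4=11
after MOV r6, #3: r6=3
after MOV r5, #0: r5=0
after SUB r6, r6, #17: r6=3-17=-14
after ADD r6, r6, #15: r6=(-14)+15=1
after ADD r5, r5, #2: r5=0+2=2
CMP r5, #6  (cmp 2,6)
BLT top: taken
after SUB r6, r6, #17: r6=1-17=-16
after ADD r6, r6, #15: r6=(-16)+15=-1
after ADD r5, r5, #2: r5=2+2=4
CMP r5, #6  (cmp 4,6)
BLT top: taken
after SUB r6, r6, #17: r6=(-1)-17=-18
after ADD r6, r6, #15: r6=(-18)+15=-3
after ADD r5, r5, #2: r5=4+2=6
CMP r5, #6  (cmp 6,6)
BLT top: not taken
after ADD r4, r4, #5: r4=11+5=16
halt.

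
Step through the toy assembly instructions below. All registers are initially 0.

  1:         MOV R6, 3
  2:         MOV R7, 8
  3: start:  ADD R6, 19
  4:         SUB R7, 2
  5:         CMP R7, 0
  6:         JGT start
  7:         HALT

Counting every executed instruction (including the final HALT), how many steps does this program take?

19

after MOV R6, 3: R6=3
after MOV R7, 8: R7=8
after ADD R6, 19: R6=3+19=22
after SUB R7, 2: R7=8-2=6
CMP R7, 0  (cmp 6,0)
JGT start: taken
after ADD R6, 19: R6=22+19=41
after SUB R7, 2: R7=6-2=4
CMP R7, 0  (cmp 4,0)
JGT start: taken
after ADD R6, 19: R6=41+19=60
after SUB R7, 2: R7=4-2=2
CMP R7, 0  (cmp 2,0)
JGT start: taken
after ADD R6, 19: R6=60+19=79
after SUB R7, 2: R7=2-2=0
CMP R7, 0  (cmp 0,0)
JGT start: not taken
halt.
Total executed instructions: 19.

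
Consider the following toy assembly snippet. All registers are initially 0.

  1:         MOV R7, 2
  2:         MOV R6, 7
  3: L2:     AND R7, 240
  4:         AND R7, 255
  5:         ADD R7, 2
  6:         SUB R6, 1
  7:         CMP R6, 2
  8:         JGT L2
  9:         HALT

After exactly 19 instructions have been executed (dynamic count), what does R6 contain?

MOV R7, 2 → R7=2
MOV R6, 7 → R6=7
AND R7, 240 → R7=2&240=0
AND R7, 255 → R7=0&255=0
ADD R7, 2 → R7=0+2=2
SUB R6, 1 → R6=7-1=6
CMP R6, 2  (cmp 6,2)
JGT L2: taken
AND R7, 240 → R7=2&240=0
AND R7, 255 → R7=0&255=0
ADD R7, 2 → R7=0+2=2
SUB R6, 1 → R6=6-1=5
CMP R6, 2  (cmp 5,2)
JGT L2: taken
AND R7, 240 → R7=2&240=0
AND R7, 255 → R7=0&255=0
ADD R7, 2 → R7=0+2=2
SUB R6, 1 → R6=5-1=4
CMP R6, 2  (cmp 4,2)
After step 19: R6 = 4.

4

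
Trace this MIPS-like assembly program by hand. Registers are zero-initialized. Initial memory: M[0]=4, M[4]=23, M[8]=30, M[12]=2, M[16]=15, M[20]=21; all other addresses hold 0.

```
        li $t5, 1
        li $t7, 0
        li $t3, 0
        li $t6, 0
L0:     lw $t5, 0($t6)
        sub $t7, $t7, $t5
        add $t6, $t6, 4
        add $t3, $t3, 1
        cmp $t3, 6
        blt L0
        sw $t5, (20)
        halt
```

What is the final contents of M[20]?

li $t5, 1 → $t5=1
li $t7, 0 → $t7=0
li $t3, 0 → $t3=0
li $t6, 0 → $t6=0
lw $t5, 0($t6) → $t5=M[0]=4
sub $t7, $t7, $t5 → $t7=0-4=-4
add $t6, $t6, 4 → $t6=0+4=4
add $t3, $t3, 1 → $t3=0+1=1
cmp $t3, 6  (cmp 1,6)
blt L0: taken
lw $t5, 0($t6) → $t5=M[4]=23
sub $t7, $t7, $t5 → $t7=(-4)-23=-27
add $t6, $t6, 4 → $t6=4+4=8
add $t3, $t3, 1 → $t3=1+1=2
cmp $t3, 6  (cmp 2,6)
blt L0: taken
lw $t5, 0($t6) → $t5=M[8]=30
sub $t7, $t7, $t5 → $t7=(-27)-30=-57
add $t6, $t6, 4 → $t6=8+4=12
add $t3, $t3, 1 → $t3=2+1=3
cmp $t3, 6  (cmp 3,6)
blt L0: taken
lw $t5, 0($t6) → $t5=M[12]=2
sub $t7, $t7, $t5 → $t7=(-57)-2=-59
add $t6, $t6, 4 → $t6=12+4=16
add $t3, $t3, 1 → $t3=3+1=4
cmp $t3, 6  (cmp 4,6)
blt L0: taken
lw $t5, 0($t6) → $t5=M[16]=15
sub $t7, $t7, $t5 → $t7=(-59)-15=-74
add $t6, $t6, 4 → $t6=16+4=20
add $t3, $t3, 1 → $t3=4+1=5
cmp $t3, 6  (cmp 5,6)
blt L0: taken
lw $t5, 0($t6) → $t5=M[20]=21
sub $t7, $t7, $t5 → $t7=(-74)-21=-95
add $t6, $t6, 4 → $t6=20+4=24
add $t3, $t3, 1 → $t3=5+1=6
cmp $t3, 6  (cmp 6,6)
blt L0: not taken
sw $t5, (20) → M[20]=21
halt.

21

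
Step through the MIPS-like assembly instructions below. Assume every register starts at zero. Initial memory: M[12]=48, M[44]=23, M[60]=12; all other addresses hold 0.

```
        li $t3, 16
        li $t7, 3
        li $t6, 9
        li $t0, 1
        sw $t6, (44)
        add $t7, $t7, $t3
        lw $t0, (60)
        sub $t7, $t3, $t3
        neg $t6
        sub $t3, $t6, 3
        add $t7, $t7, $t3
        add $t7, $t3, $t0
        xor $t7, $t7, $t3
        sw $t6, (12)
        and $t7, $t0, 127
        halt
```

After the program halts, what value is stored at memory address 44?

$t3=16
$t7=3
$t6=9
$t0=1
sw $t6, (44) → M[44]=9
$t7=3+16=19
$t0=M[60]=12
$t7=16-16=0
$t6=-(9)=-9
$t3=(-9)-3=-12
$t7=0+(-12)=-12
$t7=(-12)+12=0
$t7=0^(-12)=-12
sw $t6, (12) → M[12]=-9
$t7=12&127=12
halt.

9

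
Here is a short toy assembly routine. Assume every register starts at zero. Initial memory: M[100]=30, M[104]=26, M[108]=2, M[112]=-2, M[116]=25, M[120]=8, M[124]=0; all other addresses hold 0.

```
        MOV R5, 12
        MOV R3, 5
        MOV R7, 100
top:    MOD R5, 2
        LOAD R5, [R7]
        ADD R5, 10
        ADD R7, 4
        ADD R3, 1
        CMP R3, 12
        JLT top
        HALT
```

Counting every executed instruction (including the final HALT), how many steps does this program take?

after MOV R5, 12: R5=12
after MOV R3, 5: R3=5
after MOV R7, 100: R7=100
after MOD R5, 2: R5=12%2=0
after LOAD R5, [R7]: R5=M[100]=30
after ADD R5, 10: R5=30+10=40
after ADD R7, 4: R7=100+4=104
after ADD R3, 1: R3=5+1=6
CMP R3, 12  (cmp 6,12)
JLT top: taken
after MOD R5, 2: R5=40%2=0
after LOAD R5, [R7]: R5=M[104]=26
after ADD R5, 10: R5=26+10=36
after ADD R7, 4: R7=104+4=108
after ADD R3, 1: R3=6+1=7
CMP R3, 12  (cmp 7,12)
JLT top: taken
after MOD R5, 2: R5=36%2=0
after LOAD R5, [R7]: R5=M[108]=2
after ADD R5, 10: R5=2+10=12
after ADD R7, 4: R7=108+4=112
after ADD R3, 1: R3=7+1=8
CMP R3, 12  (cmp 8,12)
JLT top: taken
after MOD R5, 2: R5=12%2=0
after LOAD R5, [R7]: R5=M[112]=-2
after ADD R5, 10: R5=(-2)+10=8
after ADD R7, 4: R7=112+4=116
after ADD R3, 1: R3=8+1=9
CMP R3, 12  (cmp 9,12)
JLT top: taken
after MOD R5, 2: R5=8%2=0
after LOAD R5, [R7]: R5=M[116]=25
after ADD R5, 10: R5=25+10=35
after ADD R7, 4: R7=116+4=120
after ADD R3, 1: R3=9+1=10
CMP R3, 12  (cmp 10,12)
JLT top: taken
after MOD R5, 2: R5=35%2=1
after LOAD R5, [R7]: R5=M[120]=8
after ADD R5, 10: R5=8+10=18
after ADD R7, 4: R7=120+4=124
after ADD R3, 1: R3=10+1=11
CMP R3, 12  (cmp 11,12)
JLT top: taken
after MOD R5, 2: R5=18%2=0
after LOAD R5, [R7]: R5=M[124]=0
after ADD R5, 10: R5=0+10=10
after ADD R7, 4: R7=124+4=128
after ADD R3, 1: R3=11+1=12
CMP R3, 12  (cmp 12,12)
JLT top: not taken
halt.
Total executed instructions: 53.

53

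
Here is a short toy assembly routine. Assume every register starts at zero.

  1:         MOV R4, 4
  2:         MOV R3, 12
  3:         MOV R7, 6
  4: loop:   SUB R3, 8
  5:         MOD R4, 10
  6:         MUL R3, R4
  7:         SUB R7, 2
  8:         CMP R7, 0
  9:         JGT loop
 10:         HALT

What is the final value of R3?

96

after MOV R4, 4: R4=4
after MOV R3, 12: R3=12
after MOV R7, 6: R7=6
after SUB R3, 8: R3=12-8=4
after MOD R4, 10: R4=4%10=4
after MUL R3, R4: R3=4*4=16
after SUB R7, 2: R7=6-2=4
CMP R7, 0  (cmp 4,0)
JGT loop: taken
after SUB R3, 8: R3=16-8=8
after MOD R4, 10: R4=4%10=4
after MUL R3, R4: R3=8*4=32
after SUB R7, 2: R7=4-2=2
CMP R7, 0  (cmp 2,0)
JGT loop: taken
after SUB R3, 8: R3=32-8=24
after MOD R4, 10: R4=4%10=4
after MUL R3, R4: R3=24*4=96
after SUB R7, 2: R7=2-2=0
CMP R7, 0  (cmp 0,0)
JGT loop: not taken
halt.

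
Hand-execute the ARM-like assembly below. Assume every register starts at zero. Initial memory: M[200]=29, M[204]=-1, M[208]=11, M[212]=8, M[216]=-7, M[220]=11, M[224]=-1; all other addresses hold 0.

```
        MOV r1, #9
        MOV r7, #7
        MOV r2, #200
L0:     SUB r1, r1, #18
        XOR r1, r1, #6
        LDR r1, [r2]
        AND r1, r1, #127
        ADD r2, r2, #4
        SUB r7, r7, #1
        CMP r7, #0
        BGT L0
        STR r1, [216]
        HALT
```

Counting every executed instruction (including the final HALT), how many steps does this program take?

61

after MOV r1, #9: r1=9
after MOV r7, #7: r7=7
after MOV r2, #200: r2=200
after SUB r1, r1, #18: r1=9-18=-9
after XOR r1, r1, #6: r1=(-9)^6=-15
after LDR r1, [r2]: r1=M[200]=29
after AND r1, r1, #127: r1=29&127=29
after ADD r2, r2, #4: r2=200+4=204
after SUB r7, r7, #1: r7=7-1=6
CMP r7, #0  (cmp 6,0)
BGT L0: taken
after SUB r1, r1, #18: r1=29-18=11
after XOR r1, r1, #6: r1=11^6=13
after LDR r1, [r2]: r1=M[204]=-1
after AND r1, r1, #127: r1=(-1)&127=127
after ADD r2, r2, #4: r2=204+4=208
after SUB r7, r7, #1: r7=6-1=5
CMP r7, #0  (cmp 5,0)
BGT L0: taken
after SUB r1, r1, #18: r1=127-18=109
after XOR r1, r1, #6: r1=109^6=107
after LDR r1, [r2]: r1=M[208]=11
after AND r1, r1, #127: r1=11&127=11
after ADD r2, r2, #4: r2=208+4=212
after SUB r7, r7, #1: r7=5-1=4
CMP r7, #0  (cmp 4,0)
BGT L0: taken
after SUB r1, r1, #18: r1=11-18=-7
after XOR r1, r1, #6: r1=(-7)^6=-1
after LDR r1, [r2]: r1=M[212]=8
after AND r1, r1, #127: r1=8&127=8
after ADD r2, r2, #4: r2=212+4=216
after SUB r7, r7, #1: r7=4-1=3
CMP r7, #0  (cmp 3,0)
BGT L0: taken
after SUB r1, r1, #18: r1=8-18=-10
after XOR r1, r1, #6: r1=(-10)^6=-16
after LDR r1, [r2]: r1=M[216]=-7
after AND r1, r1, #127: r1=(-7)&127=121
after ADD r2, r2, #4: r2=216+4=220
after SUB r7, r7, #1: r7=3-1=2
CMP r7, #0  (cmp 2,0)
BGT L0: taken
after SUB r1, r1, #18: r1=121-18=103
after XOR r1, r1, #6: r1=103^6=97
after LDR r1, [r2]: r1=M[220]=11
after AND r1, r1, #127: r1=11&127=11
after ADD r2, r2, #4: r2=220+4=224
after SUB r7, r7, #1: r7=2-1=1
CMP r7, #0  (cmp 1,0)
BGT L0: taken
after SUB r1, r1, #18: r1=11-18=-7
after XOR r1, r1, #6: r1=(-7)^6=-1
after LDR r1, [r2]: r1=M[224]=-1
after AND r1, r1, #127: r1=(-1)&127=127
after ADD r2, r2, #4: r2=224+4=228
after SUB r7, r7, #1: r7=1-1=0
CMP r7, #0  (cmp 0,0)
BGT L0: not taken
STR r1, [216] → M[216]=127
halt.
Total executed instructions: 61.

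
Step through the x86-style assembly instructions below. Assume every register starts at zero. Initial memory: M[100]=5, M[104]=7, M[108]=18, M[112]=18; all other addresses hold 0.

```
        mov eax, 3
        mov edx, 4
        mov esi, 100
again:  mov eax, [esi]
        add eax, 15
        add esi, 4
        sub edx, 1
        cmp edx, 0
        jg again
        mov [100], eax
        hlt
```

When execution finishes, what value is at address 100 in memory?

33

mov eax, 3 → eax=3
mov edx, 4 → edx=4
mov esi, 100 → esi=100
mov eax, [esi] → eax=M[100]=5
add eax, 15 → eax=5+15=20
add esi, 4 → esi=100+4=104
sub edx, 1 → edx=4-1=3
cmp edx, 0  (cmp 3,0)
jg again: taken
mov eax, [esi] → eax=M[104]=7
add eax, 15 → eax=7+15=22
add esi, 4 → esi=104+4=108
sub edx, 1 → edx=3-1=2
cmp edx, 0  (cmp 2,0)
jg again: taken
mov eax, [esi] → eax=M[108]=18
add eax, 15 → eax=18+15=33
add esi, 4 → esi=108+4=112
sub edx, 1 → edx=2-1=1
cmp edx, 0  (cmp 1,0)
jg again: taken
mov eax, [esi] → eax=M[112]=18
add eax, 15 → eax=18+15=33
add esi, 4 → esi=112+4=116
sub edx, 1 → edx=1-1=0
cmp edx, 0  (cmp 0,0)
jg again: not taken
mov [100], eax → M[100]=33
halt.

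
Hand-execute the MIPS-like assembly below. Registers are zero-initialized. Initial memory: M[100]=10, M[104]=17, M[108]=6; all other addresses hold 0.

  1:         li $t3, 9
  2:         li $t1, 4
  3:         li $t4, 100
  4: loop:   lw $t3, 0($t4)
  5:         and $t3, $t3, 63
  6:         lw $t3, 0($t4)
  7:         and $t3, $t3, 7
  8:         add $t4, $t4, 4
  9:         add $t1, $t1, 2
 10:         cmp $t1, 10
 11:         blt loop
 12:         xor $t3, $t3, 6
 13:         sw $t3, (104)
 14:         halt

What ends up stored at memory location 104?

0

li $t3, 9 → $t3=9
li $t1, 4 → $t1=4
li $t4, 100 → $t4=100
lw $t3, 0($t4) → $t3=M[100]=10
and $t3, $t3, 63 → $t3=10&63=10
lw $t3, 0($t4) → $t3=M[100]=10
and $t3, $t3, 7 → $t3=10&7=2
add $t4, $t4, 4 → $t4=100+4=104
add $t1, $t1, 2 → $t1=4+2=6
cmp $t1, 10  (cmp 6,10)
blt loop: taken
lw $t3, 0($t4) → $t3=M[104]=17
and $t3, $t3, 63 → $t3=17&63=17
lw $t3, 0($t4) → $t3=M[104]=17
and $t3, $t3, 7 → $t3=17&7=1
add $t4, $t4, 4 → $t4=104+4=108
add $t1, $t1, 2 → $t1=6+2=8
cmp $t1, 10  (cmp 8,10)
blt loop: taken
lw $t3, 0($t4) → $t3=M[108]=6
and $t3, $t3, 63 → $t3=6&63=6
lw $t3, 0($t4) → $t3=M[108]=6
and $t3, $t3, 7 → $t3=6&7=6
add $t4, $t4, 4 → $t4=108+4=112
add $t1, $t1, 2 → $t1=8+2=10
cmp $t1, 10  (cmp 10,10)
blt loop: not taken
xor $t3, $t3, 6 → $t3=6^6=0
sw $t3, (104) → M[104]=0
halt.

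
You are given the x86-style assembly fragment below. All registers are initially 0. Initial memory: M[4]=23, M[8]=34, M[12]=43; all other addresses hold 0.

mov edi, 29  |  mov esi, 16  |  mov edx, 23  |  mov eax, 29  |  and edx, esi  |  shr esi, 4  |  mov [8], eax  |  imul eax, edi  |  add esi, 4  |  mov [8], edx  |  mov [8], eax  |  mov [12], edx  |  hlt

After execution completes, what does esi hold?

edi=29
esi=16
edx=23
eax=29
edx=23&16=16
esi=16>>4=1
mov [8], eax → M[8]=29
eax=29*29=841
esi=1+4=5
mov [8], edx → M[8]=16
mov [8], eax → M[8]=841
mov [12], edx → M[12]=16
halt.

5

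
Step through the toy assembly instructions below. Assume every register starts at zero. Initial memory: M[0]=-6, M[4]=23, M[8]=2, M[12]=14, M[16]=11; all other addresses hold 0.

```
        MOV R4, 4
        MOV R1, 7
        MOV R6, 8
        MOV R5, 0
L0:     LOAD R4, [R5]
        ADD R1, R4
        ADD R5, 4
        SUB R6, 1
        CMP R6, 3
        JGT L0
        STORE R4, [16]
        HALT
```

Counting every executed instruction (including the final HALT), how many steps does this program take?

MOV R4, 4 → R4=4
MOV R1, 7 → R1=7
MOV R6, 8 → R6=8
MOV R5, 0 → R5=0
LOAD R4, [R5] → R4=M[0]=-6
ADD R1, R4 → R1=7+(-6)=1
ADD R5, 4 → R5=0+4=4
SUB R6, 1 → R6=8-1=7
CMP R6, 3  (cmp 7,3)
JGT L0: taken
LOAD R4, [R5] → R4=M[4]=23
ADD R1, R4 → R1=1+23=24
ADD R5, 4 → R5=4+4=8
SUB R6, 1 → R6=7-1=6
CMP R6, 3  (cmp 6,3)
JGT L0: taken
LOAD R4, [R5] → R4=M[8]=2
ADD R1, R4 → R1=24+2=26
ADD R5, 4 → R5=8+4=12
SUB R6, 1 → R6=6-1=5
CMP R6, 3  (cmp 5,3)
JGT L0: taken
LOAD R4, [R5] → R4=M[12]=14
ADD R1, R4 → R1=26+14=40
ADD R5, 4 → R5=12+4=16
SUB R6, 1 → R6=5-1=4
CMP R6, 3  (cmp 4,3)
JGT L0: taken
LOAD R4, [R5] → R4=M[16]=11
ADD R1, R4 → R1=40+11=51
ADD R5, 4 → R5=16+4=20
SUB R6, 1 → R6=4-1=3
CMP R6, 3  (cmp 3,3)
JGT L0: not taken
STORE R4, [16] → M[16]=11
halt.
Total executed instructions: 36.

36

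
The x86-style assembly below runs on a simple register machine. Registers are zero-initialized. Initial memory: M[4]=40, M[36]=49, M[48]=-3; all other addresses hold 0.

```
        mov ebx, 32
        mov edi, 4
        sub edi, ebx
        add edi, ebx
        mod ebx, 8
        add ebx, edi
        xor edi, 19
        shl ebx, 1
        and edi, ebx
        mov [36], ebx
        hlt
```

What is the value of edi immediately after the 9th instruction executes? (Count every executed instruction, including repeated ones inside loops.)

after mov ebx, 32: ebx=32
after mov edi, 4: edi=4
after sub edi, ebx: edi=4-32=-28
after add edi, ebx: edi=(-28)+32=4
after mod ebx, 8: ebx=32%8=0
after add ebx, edi: ebx=0+4=4
after xor edi, 19: edi=4^19=23
after shl ebx, 1: ebx=4<<1=8
after and edi, ebx: edi=23&8=0
After step 9: edi = 0.

0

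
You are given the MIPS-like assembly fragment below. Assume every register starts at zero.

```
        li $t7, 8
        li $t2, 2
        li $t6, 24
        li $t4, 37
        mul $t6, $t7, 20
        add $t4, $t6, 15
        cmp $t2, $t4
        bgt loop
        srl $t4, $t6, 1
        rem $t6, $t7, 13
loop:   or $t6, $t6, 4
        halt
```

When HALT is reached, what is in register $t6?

12

$t7=8
$t2=2
$t6=24
$t4=37
$t6=8*20=160
$t4=160+15=175
cmp $t2, $t4  (cmp 2,175)
bgt loop: not taken
$t4=160>>1=80
$t6=8%13=8
$t6=8|4=12
halt.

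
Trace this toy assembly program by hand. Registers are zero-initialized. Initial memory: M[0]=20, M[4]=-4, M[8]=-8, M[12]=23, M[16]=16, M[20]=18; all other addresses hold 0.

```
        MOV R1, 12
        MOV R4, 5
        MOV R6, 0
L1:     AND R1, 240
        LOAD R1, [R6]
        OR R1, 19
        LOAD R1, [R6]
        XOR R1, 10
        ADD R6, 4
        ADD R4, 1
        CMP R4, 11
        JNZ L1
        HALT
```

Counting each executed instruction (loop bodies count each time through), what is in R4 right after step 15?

after MOV R1, 12: R1=12
after MOV R4, 5: R4=5
after MOV R6, 0: R6=0
after AND R1, 240: R1=12&240=0
after LOAD R1, [R6]: R1=M[0]=20
after OR R1, 19: R1=20|19=23
after LOAD R1, [R6]: R1=M[0]=20
after XOR R1, 10: R1=20^10=30
after ADD R6, 4: R6=0+4=4
after ADD R4, 1: R4=5+1=6
CMP R4, 11  (cmp 6,11)
JNZ L1: taken
after AND R1, 240: R1=30&240=16
after LOAD R1, [R6]: R1=M[4]=-4
after OR R1, 19: R1=(-4)|19=-1
After step 15: R4 = 6.

6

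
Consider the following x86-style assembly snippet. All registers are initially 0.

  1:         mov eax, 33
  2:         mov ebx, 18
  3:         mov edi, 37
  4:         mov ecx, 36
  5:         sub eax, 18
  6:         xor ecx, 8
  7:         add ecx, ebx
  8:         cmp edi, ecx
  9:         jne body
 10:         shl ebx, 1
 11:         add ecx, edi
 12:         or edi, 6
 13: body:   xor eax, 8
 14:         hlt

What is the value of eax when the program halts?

mov eax, 33 → eax=33
mov ebx, 18 → ebx=18
mov edi, 37 → edi=37
mov ecx, 36 → ecx=36
sub eax, 18 → eax=33-18=15
xor ecx, 8 → ecx=36^8=44
add ecx, ebx → ecx=44+18=62
cmp edi, ecx  (cmp 37,62)
jne body: taken
xor eax, 8 → eax=15^8=7
halt.

7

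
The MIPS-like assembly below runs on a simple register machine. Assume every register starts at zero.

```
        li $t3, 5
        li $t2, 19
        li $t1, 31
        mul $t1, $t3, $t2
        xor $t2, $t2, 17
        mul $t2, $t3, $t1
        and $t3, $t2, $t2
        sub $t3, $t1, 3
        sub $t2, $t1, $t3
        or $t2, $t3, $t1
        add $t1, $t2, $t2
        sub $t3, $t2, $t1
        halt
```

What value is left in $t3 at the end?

-95

after li $t3, 5: $t3=5
after li $t2, 19: $t2=19
after li $t1, 31: $t1=31
after mul $t1, $t3, $t2: $t1=5*19=95
after xor $t2, $t2, 17: $t2=19^17=2
after mul $t2, $t3, $t1: $t2=5*95=475
after and $t3, $t2, $t2: $t3=475&475=475
after sub $t3, $t1, 3: $t3=95-3=92
after sub $t2, $t1, $t3: $t2=95-92=3
after or $t2, $t3, $t1: $t2=92|95=95
after add $t1, $t2, $t2: $t1=95+95=190
after sub $t3, $t2, $t1: $t3=95-190=-95
halt.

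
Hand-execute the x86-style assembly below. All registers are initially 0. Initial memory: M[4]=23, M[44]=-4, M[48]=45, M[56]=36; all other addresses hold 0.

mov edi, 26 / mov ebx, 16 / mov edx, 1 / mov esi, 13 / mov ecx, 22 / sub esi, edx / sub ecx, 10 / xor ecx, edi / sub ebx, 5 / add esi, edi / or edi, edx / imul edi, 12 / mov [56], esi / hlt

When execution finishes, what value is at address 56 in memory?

mov edi, 26 → edi=26
mov ebx, 16 → ebx=16
mov edx, 1 → edx=1
mov esi, 13 → esi=13
mov ecx, 22 → ecx=22
sub esi, edx → esi=13-1=12
sub ecx, 10 → ecx=22-10=12
xor ecx, edi → ecx=12^26=22
sub ebx, 5 → ebx=16-5=11
add esi, edi → esi=12+26=38
or edi, edx → edi=26|1=27
imul edi, 12 → edi=27*12=324
mov [56], esi → M[56]=38
halt.

38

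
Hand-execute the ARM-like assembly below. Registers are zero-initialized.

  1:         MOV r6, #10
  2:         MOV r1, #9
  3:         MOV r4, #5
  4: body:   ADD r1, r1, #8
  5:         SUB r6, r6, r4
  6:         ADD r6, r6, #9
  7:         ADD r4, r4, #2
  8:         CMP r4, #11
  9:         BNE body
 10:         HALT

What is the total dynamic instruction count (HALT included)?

MOV r6, #10 → r6=10
MOV r1, #9 → r1=9
MOV r4, #5 → r4=5
ADD r1, r1, #8 → r1=9+8=17
SUB r6, r6, r4 → r6=10-5=5
ADD r6, r6, #9 → r6=5+9=14
ADD r4, r4, #2 → r4=5+2=7
CMP r4, #11  (cmp 7,11)
BNE body: taken
ADD r1, r1, #8 → r1=17+8=25
SUB r6, r6, r4 → r6=14-7=7
ADD r6, r6, #9 → r6=7+9=16
ADD r4, r4, #2 → r4=7+2=9
CMP r4, #11  (cmp 9,11)
BNE body: taken
ADD r1, r1, #8 → r1=25+8=33
SUB r6, r6, r4 → r6=16-9=7
ADD r6, r6, #9 → r6=7+9=16
ADD r4, r4, #2 → r4=9+2=11
CMP r4, #11  (cmp 11,11)
BNE body: not taken
halt.
Total executed instructions: 22.

22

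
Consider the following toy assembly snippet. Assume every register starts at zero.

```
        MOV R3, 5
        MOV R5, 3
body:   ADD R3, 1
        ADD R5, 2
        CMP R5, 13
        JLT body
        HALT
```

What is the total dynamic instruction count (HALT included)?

MOV R3, 5 → R3=5
MOV R5, 3 → R5=3
ADD R3, 1 → R3=5+1=6
ADD R5, 2 → R5=3+2=5
CMP R5, 13  (cmp 5,13)
JLT body: taken
ADD R3, 1 → R3=6+1=7
ADD R5, 2 → R5=5+2=7
CMP R5, 13  (cmp 7,13)
JLT body: taken
ADD R3, 1 → R3=7+1=8
ADD R5, 2 → R5=7+2=9
CMP R5, 13  (cmp 9,13)
JLT body: taken
ADD R3, 1 → R3=8+1=9
ADD R5, 2 → R5=9+2=11
CMP R5, 13  (cmp 11,13)
JLT body: taken
ADD R3, 1 → R3=9+1=10
ADD R5, 2 → R5=11+2=13
CMP R5, 13  (cmp 13,13)
JLT body: not taken
halt.
Total executed instructions: 23.

23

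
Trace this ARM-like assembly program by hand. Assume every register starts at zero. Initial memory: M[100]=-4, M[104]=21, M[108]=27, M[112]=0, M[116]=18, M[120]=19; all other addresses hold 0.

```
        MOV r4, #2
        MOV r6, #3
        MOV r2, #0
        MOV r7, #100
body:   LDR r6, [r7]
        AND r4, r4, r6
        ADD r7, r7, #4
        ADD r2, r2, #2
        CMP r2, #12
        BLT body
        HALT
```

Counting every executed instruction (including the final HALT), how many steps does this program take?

MOV r4, #2 → r4=2
MOV r6, #3 → r6=3
MOV r2, #0 → r2=0
MOV r7, #100 → r7=100
LDR r6, [r7] → r6=M[100]=-4
AND r4, r4, r6 → r4=2&(-4)=0
ADD r7, r7, #4 → r7=100+4=104
ADD r2, r2, #2 → r2=0+2=2
CMP r2, #12  (cmp 2,12)
BLT body: taken
LDR r6, [r7] → r6=M[104]=21
AND r4, r4, r6 → r4=0&21=0
ADD r7, r7, #4 → r7=104+4=108
ADD r2, r2, #2 → r2=2+2=4
CMP r2, #12  (cmp 4,12)
BLT body: taken
LDR r6, [r7] → r6=M[108]=27
AND r4, r4, r6 → r4=0&27=0
ADD r7, r7, #4 → r7=108+4=112
ADD r2, r2, #2 → r2=4+2=6
CMP r2, #12  (cmp 6,12)
BLT body: taken
LDR r6, [r7] → r6=M[112]=0
AND r4, r4, r6 → r4=0&0=0
ADD r7, r7, #4 → r7=112+4=116
ADD r2, r2, #2 → r2=6+2=8
CMP r2, #12  (cmp 8,12)
BLT body: taken
LDR r6, [r7] → r6=M[116]=18
AND r4, r4, r6 → r4=0&18=0
ADD r7, r7, #4 → r7=116+4=120
ADD r2, r2, #2 → r2=8+2=10
CMP r2, #12  (cmp 10,12)
BLT body: taken
LDR r6, [r7] → r6=M[120]=19
AND r4, r4, r6 → r4=0&19=0
ADD r7, r7, #4 → r7=120+4=124
ADD r2, r2, #2 → r2=10+2=12
CMP r2, #12  (cmp 12,12)
BLT body: not taken
halt.
Total executed instructions: 41.

41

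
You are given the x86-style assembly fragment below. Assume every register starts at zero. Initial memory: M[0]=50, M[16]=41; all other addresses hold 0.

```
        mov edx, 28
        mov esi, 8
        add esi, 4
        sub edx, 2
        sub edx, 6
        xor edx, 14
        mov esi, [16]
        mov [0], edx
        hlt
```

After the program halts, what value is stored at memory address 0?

after mov edx, 28: edx=28
after mov esi, 8: esi=8
after add esi, 4: esi=8+4=12
after sub edx, 2: edx=28-2=26
after sub edx, 6: edx=26-6=20
after xor edx, 14: edx=20^14=26
after mov esi, [16]: esi=M[16]=41
mov [0], edx → M[0]=26
halt.

26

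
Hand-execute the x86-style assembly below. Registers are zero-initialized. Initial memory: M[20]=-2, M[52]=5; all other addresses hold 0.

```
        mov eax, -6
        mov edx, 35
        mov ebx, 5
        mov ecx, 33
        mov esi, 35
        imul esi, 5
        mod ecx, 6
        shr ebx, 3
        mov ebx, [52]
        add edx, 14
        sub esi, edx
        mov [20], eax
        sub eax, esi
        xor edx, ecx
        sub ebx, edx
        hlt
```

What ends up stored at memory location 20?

-6

mov eax, -6 → eax=-6
mov edx, 35 → edx=35
mov ebx, 5 → ebx=5
mov ecx, 33 → ecx=33
mov esi, 35 → esi=35
imul esi, 5 → esi=35*5=175
mod ecx, 6 → ecx=33%6=3
shr ebx, 3 → ebx=5>>3=0
mov ebx, [52] → ebx=M[52]=5
add edx, 14 → edx=35+14=49
sub esi, edx → esi=175-49=126
mov [20], eax → M[20]=-6
sub eax, esi → eax=(-6)-126=-132
xor edx, ecx → edx=49^3=50
sub ebx, edx → ebx=5-50=-45
halt.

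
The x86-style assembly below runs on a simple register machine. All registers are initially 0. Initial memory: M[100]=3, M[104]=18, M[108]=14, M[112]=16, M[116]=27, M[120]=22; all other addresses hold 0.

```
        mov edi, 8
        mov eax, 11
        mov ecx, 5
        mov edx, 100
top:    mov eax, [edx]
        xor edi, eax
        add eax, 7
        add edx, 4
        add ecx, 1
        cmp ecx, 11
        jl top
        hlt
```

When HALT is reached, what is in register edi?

10

edi=8
eax=11
ecx=5
edx=100
eax=M[100]=3
edi=8^3=11
eax=3+7=10
edx=100+4=104
ecx=5+1=6
cmp ecx, 11  (cmp 6,11)
jl top: taken
eax=M[104]=18
edi=11^18=25
eax=18+7=25
edx=104+4=108
ecx=6+1=7
cmp ecx, 11  (cmp 7,11)
jl top: taken
eax=M[108]=14
edi=25^14=23
eax=14+7=21
edx=108+4=112
ecx=7+1=8
cmp ecx, 11  (cmp 8,11)
jl top: taken
eax=M[112]=16
edi=23^16=7
eax=16+7=23
edx=112+4=116
ecx=8+1=9
cmp ecx, 11  (cmp 9,11)
jl top: taken
eax=M[116]=27
edi=7^27=28
eax=27+7=34
edx=116+4=120
ecx=9+1=10
cmp ecx, 11  (cmp 10,11)
jl top: taken
eax=M[120]=22
edi=28^22=10
eax=22+7=29
edx=120+4=124
ecx=10+1=11
cmp ecx, 11  (cmp 11,11)
jl top: not taken
halt.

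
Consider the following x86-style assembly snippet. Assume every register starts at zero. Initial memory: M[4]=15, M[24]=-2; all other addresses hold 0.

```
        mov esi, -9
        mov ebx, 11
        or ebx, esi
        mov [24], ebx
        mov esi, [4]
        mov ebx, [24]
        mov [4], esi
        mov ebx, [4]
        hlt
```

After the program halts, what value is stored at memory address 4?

15

mov esi, -9 → esi=-9
mov ebx, 11 → ebx=11
or ebx, esi → ebx=11|(-9)=-1
mov [24], ebx → M[24]=-1
mov esi, [4] → esi=M[4]=15
mov ebx, [24] → ebx=M[24]=-1
mov [4], esi → M[4]=15
mov ebx, [4] → ebx=M[4]=15
halt.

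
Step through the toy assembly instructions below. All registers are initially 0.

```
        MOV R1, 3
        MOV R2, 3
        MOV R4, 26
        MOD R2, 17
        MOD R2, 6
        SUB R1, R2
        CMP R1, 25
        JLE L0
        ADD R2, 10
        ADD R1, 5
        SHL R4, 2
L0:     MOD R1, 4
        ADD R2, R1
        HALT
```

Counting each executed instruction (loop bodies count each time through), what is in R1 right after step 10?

0

R1=3
R2=3
R4=26
R2=3%17=3
R2=3%6=3
R1=3-3=0
CMP R1, 25  (cmp 0,25)
JLE L0: taken
R1=0%4=0
R2=3+0=3
After step 10: R1 = 0.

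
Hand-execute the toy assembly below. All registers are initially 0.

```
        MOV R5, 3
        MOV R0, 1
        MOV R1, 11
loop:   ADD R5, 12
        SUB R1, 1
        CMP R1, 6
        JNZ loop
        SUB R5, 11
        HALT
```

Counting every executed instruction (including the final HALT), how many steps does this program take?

MOV R5, 3 → R5=3
MOV R0, 1 → R0=1
MOV R1, 11 → R1=11
ADD R5, 12 → R5=3+12=15
SUB R1, 1 → R1=11-1=10
CMP R1, 6  (cmp 10,6)
JNZ loop: taken
ADD R5, 12 → R5=15+12=27
SUB R1, 1 → R1=10-1=9
CMP R1, 6  (cmp 9,6)
JNZ loop: taken
ADD R5, 12 → R5=27+12=39
SUB R1, 1 → R1=9-1=8
CMP R1, 6  (cmp 8,6)
JNZ loop: taken
ADD R5, 12 → R5=39+12=51
SUB R1, 1 → R1=8-1=7
CMP R1, 6  (cmp 7,6)
JNZ loop: taken
ADD R5, 12 → R5=51+12=63
SUB R1, 1 → R1=7-1=6
CMP R1, 6  (cmp 6,6)
JNZ loop: not taken
SUB R5, 11 → R5=63-11=52
halt.
Total executed instructions: 25.

25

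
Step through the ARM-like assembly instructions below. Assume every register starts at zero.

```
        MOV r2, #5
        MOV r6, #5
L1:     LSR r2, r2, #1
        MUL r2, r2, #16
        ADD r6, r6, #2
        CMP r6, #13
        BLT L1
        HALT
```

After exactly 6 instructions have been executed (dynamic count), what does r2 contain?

32

after MOV r2, #5: r2=5
after MOV r6, #5: r6=5
after LSR r2, r2, #1: r2=5>>1=2
after MUL r2, r2, #16: r2=2*16=32
after ADD r6, r6, #2: r6=5+2=7
CMP r6, #13  (cmp 7,13)
After step 6: r2 = 32.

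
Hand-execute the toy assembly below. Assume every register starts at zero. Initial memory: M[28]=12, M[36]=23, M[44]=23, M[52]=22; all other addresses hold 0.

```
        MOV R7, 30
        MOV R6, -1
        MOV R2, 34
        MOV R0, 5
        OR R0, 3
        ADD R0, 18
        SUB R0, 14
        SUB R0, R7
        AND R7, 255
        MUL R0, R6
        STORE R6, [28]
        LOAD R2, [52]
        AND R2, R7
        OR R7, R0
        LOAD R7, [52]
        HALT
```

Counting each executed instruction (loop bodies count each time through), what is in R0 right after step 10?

R7=30
R6=-1
R2=34
R0=5
R0=5|3=7
R0=7+18=25
R0=25-14=11
R0=11-30=-19
R7=30&255=30
R0=(-19)*(-1)=19
After step 10: R0 = 19.

19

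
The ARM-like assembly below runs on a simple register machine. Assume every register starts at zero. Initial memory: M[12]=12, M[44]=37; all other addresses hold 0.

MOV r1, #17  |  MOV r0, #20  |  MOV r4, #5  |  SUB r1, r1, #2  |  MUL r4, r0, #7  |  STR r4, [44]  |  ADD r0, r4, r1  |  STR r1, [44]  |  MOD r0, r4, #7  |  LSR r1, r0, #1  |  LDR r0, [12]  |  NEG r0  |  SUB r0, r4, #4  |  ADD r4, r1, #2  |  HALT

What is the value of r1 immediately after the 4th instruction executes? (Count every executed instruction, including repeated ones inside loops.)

15

MOV r1, #17 → r1=17
MOV r0, #20 → r0=20
MOV r4, #5 → r4=5
SUB r1, r1, #2 → r1=17-2=15
After step 4: r1 = 15.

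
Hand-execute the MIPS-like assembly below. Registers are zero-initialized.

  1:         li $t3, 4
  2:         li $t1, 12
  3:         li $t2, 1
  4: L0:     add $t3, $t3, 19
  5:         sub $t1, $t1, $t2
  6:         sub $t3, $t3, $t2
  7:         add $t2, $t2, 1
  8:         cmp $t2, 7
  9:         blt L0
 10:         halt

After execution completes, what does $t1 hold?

li $t3, 4 → $t3=4
li $t1, 12 → $t1=12
li $t2, 1 → $t2=1
add $t3, $t3, 19 → $t3=4+19=23
sub $t1, $t1, $t2 → $t1=12-1=11
sub $t3, $t3, $t2 → $t3=23-1=22
add $t2, $t2, 1 → $t2=1+1=2
cmp $t2, 7  (cmp 2,7)
blt L0: taken
add $t3, $t3, 19 → $t3=22+19=41
sub $t1, $t1, $t2 → $t1=11-2=9
sub $t3, $t3, $t2 → $t3=41-2=39
add $t2, $t2, 1 → $t2=2+1=3
cmp $t2, 7  (cmp 3,7)
blt L0: taken
add $t3, $t3, 19 → $t3=39+19=58
sub $t1, $t1, $t2 → $t1=9-3=6
sub $t3, $t3, $t2 → $t3=58-3=55
add $t2, $t2, 1 → $t2=3+1=4
cmp $t2, 7  (cmp 4,7)
blt L0: taken
add $t3, $t3, 19 → $t3=55+19=74
sub $t1, $t1, $t2 → $t1=6-4=2
sub $t3, $t3, $t2 → $t3=74-4=70
add $t2, $t2, 1 → $t2=4+1=5
cmp $t2, 7  (cmp 5,7)
blt L0: taken
add $t3, $t3, 19 → $t3=70+19=89
sub $t1, $t1, $t2 → $t1=2-5=-3
sub $t3, $t3, $t2 → $t3=89-5=84
add $t2, $t2, 1 → $t2=5+1=6
cmp $t2, 7  (cmp 6,7)
blt L0: taken
add $t3, $t3, 19 → $t3=84+19=103
sub $t1, $t1, $t2 → $t1=(-3)-6=-9
sub $t3, $t3, $t2 → $t3=103-6=97
add $t2, $t2, 1 → $t2=6+1=7
cmp $t2, 7  (cmp 7,7)
blt L0: not taken
halt.

-9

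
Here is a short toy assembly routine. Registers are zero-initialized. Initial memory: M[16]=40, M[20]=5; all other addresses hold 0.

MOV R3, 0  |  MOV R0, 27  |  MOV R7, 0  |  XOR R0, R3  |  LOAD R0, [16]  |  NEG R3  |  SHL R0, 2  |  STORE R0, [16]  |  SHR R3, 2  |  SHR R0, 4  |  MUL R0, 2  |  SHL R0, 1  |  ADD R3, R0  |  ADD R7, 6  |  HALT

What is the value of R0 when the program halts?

MOV R3, 0 → R3=0
MOV R0, 27 → R0=27
MOV R7, 0 → R7=0
XOR R0, R3 → R0=27^0=27
LOAD R0, [16] → R0=M[16]=40
NEG R3 → R3=-(0)=0
SHL R0, 2 → R0=40<<2=160
STORE R0, [16] → M[16]=160
SHR R3, 2 → R3=0>>2=0
SHR R0, 4 → R0=160>>4=10
MUL R0, 2 → R0=10*2=20
SHL R0, 1 → R0=20<<1=40
ADD R3, R0 → R3=0+40=40
ADD R7, 6 → R7=0+6=6
halt.

40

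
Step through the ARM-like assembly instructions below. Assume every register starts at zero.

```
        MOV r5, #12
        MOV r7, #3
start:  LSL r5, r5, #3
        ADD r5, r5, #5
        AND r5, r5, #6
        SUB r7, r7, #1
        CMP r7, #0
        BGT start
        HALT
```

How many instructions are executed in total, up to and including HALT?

r5=12
r7=3
r5=12<<3=96
r5=96+5=101
r5=101&6=4
r7=3-1=2
CMP r7, #0  (cmp 2,0)
BGT start: taken
r5=4<<3=32
r5=32+5=37
r5=37&6=4
r7=2-1=1
CMP r7, #0  (cmp 1,0)
BGT start: taken
r5=4<<3=32
r5=32+5=37
r5=37&6=4
r7=1-1=0
CMP r7, #0  (cmp 0,0)
BGT start: not taken
halt.
Total executed instructions: 21.

21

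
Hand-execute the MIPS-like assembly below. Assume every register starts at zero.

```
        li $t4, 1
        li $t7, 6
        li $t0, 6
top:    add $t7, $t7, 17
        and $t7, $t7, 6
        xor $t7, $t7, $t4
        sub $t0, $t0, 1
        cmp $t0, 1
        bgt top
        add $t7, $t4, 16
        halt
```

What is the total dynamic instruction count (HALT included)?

35

li $t4, 1 → $t4=1
li $t7, 6 → $t7=6
li $t0, 6 → $t0=6
add $t7, $t7, 17 → $t7=6+17=23
and $t7, $t7, 6 → $t7=23&6=6
xor $t7, $t7, $t4 → $t7=6^1=7
sub $t0, $t0, 1 → $t0=6-1=5
cmp $t0, 1  (cmp 5,1)
bgt top: taken
add $t7, $t7, 17 → $t7=7+17=24
and $t7, $t7, 6 → $t7=24&6=0
xor $t7, $t7, $t4 → $t7=0^1=1
sub $t0, $t0, 1 → $t0=5-1=4
cmp $t0, 1  (cmp 4,1)
bgt top: taken
add $t7, $t7, 17 → $t7=1+17=18
and $t7, $t7, 6 → $t7=18&6=2
xor $t7, $t7, $t4 → $t7=2^1=3
sub $t0, $t0, 1 → $t0=4-1=3
cmp $t0, 1  (cmp 3,1)
bgt top: taken
add $t7, $t7, 17 → $t7=3+17=20
and $t7, $t7, 6 → $t7=20&6=4
xor $t7, $t7, $t4 → $t7=4^1=5
sub $t0, $t0, 1 → $t0=3-1=2
cmp $t0, 1  (cmp 2,1)
bgt top: taken
add $t7, $t7, 17 → $t7=5+17=22
and $t7, $t7, 6 → $t7=22&6=6
xor $t7, $t7, $t4 → $t7=6^1=7
sub $t0, $t0, 1 → $t0=2-1=1
cmp $t0, 1  (cmp 1,1)
bgt top: not taken
add $t7, $t4, 16 → $t7=1+16=17
halt.
Total executed instructions: 35.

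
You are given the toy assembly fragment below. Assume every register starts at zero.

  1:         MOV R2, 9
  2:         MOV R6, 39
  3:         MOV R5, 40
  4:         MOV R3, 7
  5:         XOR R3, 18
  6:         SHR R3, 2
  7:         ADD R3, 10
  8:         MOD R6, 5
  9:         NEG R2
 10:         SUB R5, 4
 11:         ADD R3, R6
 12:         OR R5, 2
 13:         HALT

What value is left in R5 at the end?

after MOV R2, 9: R2=9
after MOV R6, 39: R6=39
after MOV R5, 40: R5=40
after MOV R3, 7: R3=7
after XOR R3, 18: R3=7^18=21
after SHR R3, 2: R3=21>>2=5
after ADD R3, 10: R3=5+10=15
after MOD R6, 5: R6=39%5=4
after NEG R2: R2=-(9)=-9
after SUB R5, 4: R5=40-4=36
after ADD R3, R6: R3=15+4=19
after OR R5, 2: R5=36|2=38
halt.

38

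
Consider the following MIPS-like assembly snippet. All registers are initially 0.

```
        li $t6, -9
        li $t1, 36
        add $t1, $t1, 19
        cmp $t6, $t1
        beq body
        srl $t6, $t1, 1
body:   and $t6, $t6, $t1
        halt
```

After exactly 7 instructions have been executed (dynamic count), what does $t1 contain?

li $t6, -9 → $t6=-9
li $t1, 36 → $t1=36
add $t1, $t1, 19 → $t1=36+19=55
cmp $t6, $t1  (cmp -9,55)
beq body: not taken
srl $t6, $t1, 1 → $t6=55>>1=27
and $t6, $t6, $t1 → $t6=27&55=19
After step 7: $t1 = 55.

55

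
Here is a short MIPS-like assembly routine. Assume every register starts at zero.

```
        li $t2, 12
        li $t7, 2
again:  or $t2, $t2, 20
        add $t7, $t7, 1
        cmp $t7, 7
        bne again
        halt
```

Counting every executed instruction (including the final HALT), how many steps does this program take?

23

li $t2, 12 → $t2=12
li $t7, 2 → $t7=2
or $t2, $t2, 20 → $t2=12|20=28
add $t7, $t7, 1 → $t7=2+1=3
cmp $t7, 7  (cmp 3,7)
bne again: taken
or $t2, $t2, 20 → $t2=28|20=28
add $t7, $t7, 1 → $t7=3+1=4
cmp $t7, 7  (cmp 4,7)
bne again: taken
or $t2, $t2, 20 → $t2=28|20=28
add $t7, $t7, 1 → $t7=4+1=5
cmp $t7, 7  (cmp 5,7)
bne again: taken
or $t2, $t2, 20 → $t2=28|20=28
add $t7, $t7, 1 → $t7=5+1=6
cmp $t7, 7  (cmp 6,7)
bne again: taken
or $t2, $t2, 20 → $t2=28|20=28
add $t7, $t7, 1 → $t7=6+1=7
cmp $t7, 7  (cmp 7,7)
bne again: not taken
halt.
Total executed instructions: 23.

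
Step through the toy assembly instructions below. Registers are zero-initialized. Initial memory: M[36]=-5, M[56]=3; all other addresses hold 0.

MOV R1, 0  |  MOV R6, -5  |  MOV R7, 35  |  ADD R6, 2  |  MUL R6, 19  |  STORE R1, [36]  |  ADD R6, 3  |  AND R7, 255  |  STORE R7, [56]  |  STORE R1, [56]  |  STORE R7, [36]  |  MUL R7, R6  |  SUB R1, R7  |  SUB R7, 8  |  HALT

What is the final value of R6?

after MOV R1, 0: R1=0
after MOV R6, -5: R6=-5
after MOV R7, 35: R7=35
after ADD R6, 2: R6=(-5)+2=-3
after MUL R6, 19: R6=(-3)*19=-57
STORE R1, [36] → M[36]=0
after ADD R6, 3: R6=(-57)+3=-54
after AND R7, 255: R7=35&255=35
STORE R7, [56] → M[56]=35
STORE R1, [56] → M[56]=0
STORE R7, [36] → M[36]=35
after MUL R7, R6: R7=35*(-54)=-1890
after SUB R1, R7: R1=0-(-1890)=1890
after SUB R7, 8: R7=(-1890)-8=-1898
halt.

-54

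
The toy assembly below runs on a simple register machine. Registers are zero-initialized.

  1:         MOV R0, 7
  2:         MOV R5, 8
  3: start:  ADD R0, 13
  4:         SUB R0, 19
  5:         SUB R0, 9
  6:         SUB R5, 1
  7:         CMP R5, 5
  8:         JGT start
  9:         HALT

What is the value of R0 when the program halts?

after MOV R0, 7: R0=7
after MOV R5, 8: R5=8
after ADD R0, 13: R0=7+13=20
after SUB R0, 19: R0=20-19=1
after SUB R0, 9: R0=1-9=-8
after SUB R5, 1: R5=8-1=7
CMP R5, 5  (cmp 7,5)
JGT start: taken
after ADD R0, 13: R0=(-8)+13=5
after SUB R0, 19: R0=5-19=-14
after SUB R0, 9: R0=(-14)-9=-23
after SUB R5, 1: R5=7-1=6
CMP R5, 5  (cmp 6,5)
JGT start: taken
after ADD R0, 13: R0=(-23)+13=-10
after SUB R0, 19: R0=(-10)-19=-29
after SUB R0, 9: R0=(-29)-9=-38
after SUB R5, 1: R5=6-1=5
CMP R5, 5  (cmp 5,5)
JGT start: not taken
halt.

-38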